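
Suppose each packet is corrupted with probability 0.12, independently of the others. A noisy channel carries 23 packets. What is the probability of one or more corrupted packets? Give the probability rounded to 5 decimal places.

P(at least one) = 1 − P(none) = 1 − (1 − 0.12)^23
= 1 − 0.0528569 = 0.9471431

0.94714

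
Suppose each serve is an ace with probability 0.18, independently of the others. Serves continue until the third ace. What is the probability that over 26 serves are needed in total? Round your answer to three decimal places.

Needing more than 26 serves ⇔ fewer than 3 successes in the first 26. With X ~ Binomial(26, 0.18), P(Y > 26) = P(X ≤ 2).
  k=0: C(26,0)·0.18^0·0.82^26 = 0.00574
  k=1: C(26,1)·0.18^1·0.82^25 = 0.03278
  k=2: C(26,2)·0.18^2·0.82^24 = 0.08994
P(X ≤ 2) = 0.12846

0.128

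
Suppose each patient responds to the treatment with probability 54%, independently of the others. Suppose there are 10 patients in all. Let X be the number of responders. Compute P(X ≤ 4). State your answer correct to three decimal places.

X ~ Binomial(10, 0.54); P(X ≤ 4) = Σ C(10,k) p^k (1−p)^(10−k) over k:
  k=0: C(10,0)·0.54^0·0.46^10 = 0.00042
  k=1: C(10,1)·0.54^1·0.46^9 = 0.00498
  k=2: C(10,2)·0.54^2·0.46^8 = 0.02631
  k=3: C(10,3)·0.54^3·0.46^7 = 0.08235
  k=4: C(10,4)·0.54^4·0.46^6 = 0.16918
Total = 0.28324

0.283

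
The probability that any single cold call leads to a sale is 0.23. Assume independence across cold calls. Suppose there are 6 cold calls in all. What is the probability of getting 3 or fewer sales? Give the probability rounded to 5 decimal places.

0.97199

X ~ Binomial(6, 0.23); P(X ≤ 3) = Σ C(6,k) p^k (1−p)^(6−k) over k:
  k=0: C(6,0)·0.23^0·0.77^6 = 0.2084224
  k=1: C(6,1)·0.23^1·0.77^5 = 0.3735362
  k=2: C(6,2)·0.23^2·0.77^4 = 0.2789394
  k=3: C(6,3)·0.23^3·0.77^3 = 0.1110927
Total = 0.9719907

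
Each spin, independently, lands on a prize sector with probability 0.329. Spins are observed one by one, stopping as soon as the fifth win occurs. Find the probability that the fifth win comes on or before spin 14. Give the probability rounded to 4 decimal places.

0.5105

Finishing within 14 spins ⇔ at least 5 successes in the first 14. With X ~ Binomial(14, 0.329), P(Y ≤ 14) = 1 − P(X ≤ 4).
  k=0: C(14,0)·0.329^0·0.671^14 = 0.003751
  k=1: C(14,1)·0.329^1·0.671^13 = 0.025746
  k=2: C(14,2)·0.329^2·0.671^12 = 0.082055
  k=3: C(14,3)·0.329^3·0.671^11 = 0.160930
  k=4: C(14,4)·0.329^4·0.671^10 = 0.216992
1 − 0.489473 = 0.510527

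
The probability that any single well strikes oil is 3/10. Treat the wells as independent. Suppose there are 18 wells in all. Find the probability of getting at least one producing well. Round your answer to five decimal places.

P(at least one) = 1 − P(none) = 1 − (1 − 0.30)^18
= 1 − 0.0016284 = 0.9983716

0.99837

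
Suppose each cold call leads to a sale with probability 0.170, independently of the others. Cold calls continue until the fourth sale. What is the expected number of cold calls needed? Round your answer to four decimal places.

Y = total cold calls until the fourth success; negative binomial with r=4, p=0.17.
E[Y] = r / p = 4 / 0.17 = 23.529412

23.5294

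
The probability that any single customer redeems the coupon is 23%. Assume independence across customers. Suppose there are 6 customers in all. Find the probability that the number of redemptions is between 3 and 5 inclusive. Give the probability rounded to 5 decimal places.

X ~ Binomial(6, 0.23); P(3 ≤ X ≤ 5) = Σ C(6,k) p^k (1−p)^(6−k) over k:
  k=3: C(6,3)·0.23^3·0.77^3 = 0.1110927
  k=4: C(6,4)·0.23^4·0.77^2 = 0.0248877
  k=5: C(6,5)·0.23^5·0.77^1 = 0.0029736
Total = 0.1389540

0.13895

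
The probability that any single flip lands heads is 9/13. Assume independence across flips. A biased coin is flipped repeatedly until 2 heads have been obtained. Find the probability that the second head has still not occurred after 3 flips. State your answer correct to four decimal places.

Needing more than 3 flips ⇔ fewer than 2 successes in the first 3. With X ~ Binomial(3, 0.692308), P(Y > 3) = P(X ≤ 1).
  k=0: C(3,0)·0.692308^0·0.307692^3 = 0.029131
  k=1: C(3,1)·0.692308^1·0.307692^2 = 0.196632
P(X ≤ 1) = 0.225762

0.2258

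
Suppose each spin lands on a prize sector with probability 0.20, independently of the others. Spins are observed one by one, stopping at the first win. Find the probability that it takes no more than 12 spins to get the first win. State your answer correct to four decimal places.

0.9313

Y = number of spins to the first success; geometric, p = 0.20.
P(Y ≤ 12) = 1 − (1−p)^12 = 1 − 0.068719 = 0.931281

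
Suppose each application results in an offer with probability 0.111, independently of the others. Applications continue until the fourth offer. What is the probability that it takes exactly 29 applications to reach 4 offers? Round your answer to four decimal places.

0.0263

Y = trial on which the fourth success occurs; negative binomial, r=4, p=0.111.
P(Y=29) = C(28,3) · p^4 · (1−p)^25
= 3276 · 0.00015181 · 0.052789 = 0.026253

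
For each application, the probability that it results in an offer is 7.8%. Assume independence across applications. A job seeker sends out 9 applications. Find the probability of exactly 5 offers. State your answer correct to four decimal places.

0.0003

X ~ Binomial(n=9, p=0.078).
P(X=5) = C(9,5) · p^5 · (1−p)^4
= 126 · 2.8872e-06 · 0.72264 = 0.000263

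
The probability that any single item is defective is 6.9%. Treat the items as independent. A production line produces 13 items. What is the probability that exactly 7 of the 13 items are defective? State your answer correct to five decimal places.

0.00001

X ~ Binomial(n=13, p=0.069).
P(X=7) = C(13,7) · p^7 · (1−p)^6
= 1716 · 7.4464e-09 · 0.65118 = 0.0000083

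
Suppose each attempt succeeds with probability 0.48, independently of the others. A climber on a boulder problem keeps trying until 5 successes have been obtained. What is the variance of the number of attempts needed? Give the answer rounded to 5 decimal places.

Y = total attempts until the fifth success; negative binomial with r=5, p=0.48.
Var(Y) = r(1−p)/p² = 5·0.52 / 0.48² = 11.2847222

11.28472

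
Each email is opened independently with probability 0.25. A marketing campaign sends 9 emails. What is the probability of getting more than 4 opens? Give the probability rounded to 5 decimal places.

X ~ Binomial(9, 0.25); P(X ≥ 5) = Σ C(9,k) p^k (1−p)^(9−k) over k:
  k=5: C(9,5)·0.25^5·0.75^4 = 0.0389328
  k=6: C(9,6)·0.25^6·0.75^3 = 0.0086517
  k=7: C(9,7)·0.25^7·0.75^2 = 0.0012360
  k=8: C(9,8)·0.25^8·0.75^1 = 0.0001030
  k=9: C(9,9)·0.25^9·0.75^0 = 0.0000038
Total = 0.0489273

0.04893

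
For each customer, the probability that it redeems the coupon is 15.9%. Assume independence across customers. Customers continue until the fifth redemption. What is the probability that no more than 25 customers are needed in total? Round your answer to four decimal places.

0.3653

Finishing within 25 customers ⇔ at least 5 successes in the first 25. With X ~ Binomial(25, 0.159), P(Y ≤ 25) = 1 − P(X ≤ 4).
  k=0: C(25,0)·0.159^0·0.841^25 = 0.013180
  k=1: C(25,1)·0.159^1·0.841^24 = 0.062293
  k=2: C(25,2)·0.159^2·0.841^23 = 0.141326
  k=3: C(25,3)·0.159^3·0.841^22 = 0.204848
  k=4: C(25,4)·0.159^4·0.841^21 = 0.213008
1 − 0.634654 = 0.365346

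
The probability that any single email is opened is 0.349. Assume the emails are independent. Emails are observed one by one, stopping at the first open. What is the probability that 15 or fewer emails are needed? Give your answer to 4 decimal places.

0.9984

Y = number of emails to the first success; geometric, p = 0.349.
P(Y ≤ 15) = 1 − (1−p)^15 = 1 − 0.001599 = 0.998401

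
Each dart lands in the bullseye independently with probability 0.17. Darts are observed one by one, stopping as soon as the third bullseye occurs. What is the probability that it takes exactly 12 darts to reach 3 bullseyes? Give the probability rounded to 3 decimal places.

Y = trial on which the third success occurs; negative binomial, r=3, p=0.17.
P(Y=12) = C(11,2) · p^3 · (1−p)^9
= 55 · 0.004913 · 0.18694 = 0.05051

0.051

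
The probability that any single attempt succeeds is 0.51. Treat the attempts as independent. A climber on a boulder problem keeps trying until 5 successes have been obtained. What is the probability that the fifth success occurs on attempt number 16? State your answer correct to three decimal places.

0.018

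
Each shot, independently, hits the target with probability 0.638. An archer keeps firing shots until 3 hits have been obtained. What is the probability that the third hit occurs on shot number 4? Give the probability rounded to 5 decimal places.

0.28203

Y = trial on which the third success occurs; negative binomial, r=3, p=0.638.
P(Y=4) = C(3,2) · p^3 · (1−p)^1
= 3 · 0.25969 · 0.362 = 0.2820278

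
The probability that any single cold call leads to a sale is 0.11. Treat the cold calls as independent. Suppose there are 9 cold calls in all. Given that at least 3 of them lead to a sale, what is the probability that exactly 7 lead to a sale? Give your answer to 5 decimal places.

X ~ Binomial(9, 0.11). Want P(X=7 | X≥3) = P(X=7) / P(X≥3).
P(X=7) = C(9,7)·0.11^7·0.89^2 = 0.0000056
P(X≥3) = 1 − 0.3503564 − 0.3897223 − 0.1926717 = 0.0672496
Ratio = 0.0000056 / 0.0672496 = 0.0000826

0.00008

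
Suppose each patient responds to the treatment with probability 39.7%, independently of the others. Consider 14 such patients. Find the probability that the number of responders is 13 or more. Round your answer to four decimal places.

0.0001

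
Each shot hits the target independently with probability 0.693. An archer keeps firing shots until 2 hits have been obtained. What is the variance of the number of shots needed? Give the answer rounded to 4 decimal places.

1.2785

Y = total shots until the second success; negative binomial with r=2, p=0.693.
Var(Y) = r(1−p)/p² = 2·0.307 / 0.693² = 1.278503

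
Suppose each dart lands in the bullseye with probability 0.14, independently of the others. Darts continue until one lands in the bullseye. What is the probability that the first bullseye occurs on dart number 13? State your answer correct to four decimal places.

Geometric (trials to first success), p = 0.14.
P(Y = 13) = (1−p)^12 · p = 0.16367 · 0.14 = 0.022914

0.0229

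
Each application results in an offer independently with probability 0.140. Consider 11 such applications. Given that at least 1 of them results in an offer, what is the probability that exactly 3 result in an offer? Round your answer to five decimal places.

X ~ Binomial(11, 0.14). Want P(X=3 | X≥1) = P(X=3) / P(X≥1).
P(X=3) = C(11,3)·0.14^3·0.86^8 = 0.1354739
P(X≥1) = 1 − 0.1903194 = 0.8096806
Ratio = 0.1354739 / 0.8096806 = 0.1673177

0.16732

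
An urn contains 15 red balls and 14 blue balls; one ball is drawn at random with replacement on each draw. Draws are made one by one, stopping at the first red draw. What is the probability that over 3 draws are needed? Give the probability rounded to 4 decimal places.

0.1125

Y = number of draws to the first success; geometric, p = 0.517241.
P(Y > 3) = P(first 3 all fail) = (1−p)^3 = 0.112510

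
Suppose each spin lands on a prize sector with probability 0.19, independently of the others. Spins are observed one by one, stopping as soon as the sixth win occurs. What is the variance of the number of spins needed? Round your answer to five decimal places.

134.62604

Y = total spins until the sixth success; negative binomial with r=6, p=0.19.
Var(Y) = r(1−p)/p² = 6·0.81 / 0.19² = 134.6260388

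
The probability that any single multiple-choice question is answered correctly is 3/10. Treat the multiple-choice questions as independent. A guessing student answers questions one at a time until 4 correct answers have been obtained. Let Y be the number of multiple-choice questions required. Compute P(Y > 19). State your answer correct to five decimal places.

Needing more than 19 multiple-choice questions ⇔ fewer than 4 successes in the first 19. With X ~ Binomial(19, 0.30), P(Y > 19) = P(X ≤ 3).
  k=0: C(19,0)·0.30^0·0.70^19 = 0.0011399
  k=1: C(19,1)·0.30^1·0.70^18 = 0.0092820
  k=2: C(19,2)·0.30^2·0.70^17 = 0.0358018
  k=3: C(19,3)·0.30^3·0.70^16 = 0.0869473
P(X ≤ 3) = 0.1331710

0.13317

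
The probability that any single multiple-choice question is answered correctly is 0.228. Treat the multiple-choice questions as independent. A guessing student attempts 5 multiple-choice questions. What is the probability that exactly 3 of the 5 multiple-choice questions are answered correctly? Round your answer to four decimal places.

0.0706

X ~ Binomial(n=5, p=0.228).
P(X=3) = C(5,3) · p^3 · (1−p)^2
= 10 · 0.011852 · 0.59598 = 0.070638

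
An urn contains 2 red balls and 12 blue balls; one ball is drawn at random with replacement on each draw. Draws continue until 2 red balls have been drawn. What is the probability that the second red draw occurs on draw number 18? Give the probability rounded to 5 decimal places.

0.02945

Y = trial on which the second success occurs; negative binomial, r=2, p=0.142857.
P(Y=18) = C(17,1) · p^2 · (1−p)^16
= 17 · 0.020408 · 0.084889 = 0.0294513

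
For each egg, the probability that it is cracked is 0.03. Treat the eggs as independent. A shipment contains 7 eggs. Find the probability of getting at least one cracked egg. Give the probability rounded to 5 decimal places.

P(at least one) = 1 − P(none) = 1 − (1 − 0.03)^7
= 1 − 0.8079828 = 0.1920172

0.19202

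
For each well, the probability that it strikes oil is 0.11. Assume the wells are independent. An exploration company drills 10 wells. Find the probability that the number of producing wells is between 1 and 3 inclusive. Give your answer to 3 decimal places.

X ~ Binomial(10, 0.11); P(1 ≤ X ≤ 3) = Σ C(10,k) p^k (1−p)^(10−k) over k:
  k=1: C(10,1)·0.11^1·0.89^9 = 0.38539
  k=2: C(10,2)·0.11^2·0.89^8 = 0.21435
  k=3: C(10,3)·0.11^3·0.89^7 = 0.07065
Total = 0.67039

0.670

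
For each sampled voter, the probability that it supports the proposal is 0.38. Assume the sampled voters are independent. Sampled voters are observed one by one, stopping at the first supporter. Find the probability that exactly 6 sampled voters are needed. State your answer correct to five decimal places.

Geometric (trials to first success), p = 0.38.
P(Y = 6) = (1−p)^5 · p = 0.091613 · 0.38 = 0.0348130

0.03481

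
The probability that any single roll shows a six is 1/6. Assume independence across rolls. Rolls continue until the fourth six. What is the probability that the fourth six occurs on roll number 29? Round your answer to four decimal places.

0.0265

Y = trial on which the fourth success occurs; negative binomial, r=4, p=0.166667.
P(Y=29) = C(28,3) · p^4 · (1−p)^25
= 3276 · 0.0007716 · 0.010483 = 0.026498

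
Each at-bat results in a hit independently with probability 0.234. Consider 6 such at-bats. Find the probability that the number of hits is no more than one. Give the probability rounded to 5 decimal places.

0.57227

X ~ Binomial(6, 0.234); P(X ≤ 1) = Σ C(6,k) p^k (1−p)^(6−k) over k:
  k=0: C(6,0)·0.234^0·0.766^6 = 0.2020099
  k=1: C(6,1)·0.234^1·0.766^5 = 0.3702635
Total = 0.5722734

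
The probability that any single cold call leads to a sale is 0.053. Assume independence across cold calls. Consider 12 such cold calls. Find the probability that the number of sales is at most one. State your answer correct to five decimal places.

0.86962

X ~ Binomial(12, 0.053); P(X ≤ 1) = Σ C(12,k) p^k (1−p)^(12−k) over k:
  k=0: C(12,0)·0.053^0·0.947^12 = 0.5202352
  k=1: C(12,1)·0.053^1·0.947^11 = 0.3493871
Total = 0.8696223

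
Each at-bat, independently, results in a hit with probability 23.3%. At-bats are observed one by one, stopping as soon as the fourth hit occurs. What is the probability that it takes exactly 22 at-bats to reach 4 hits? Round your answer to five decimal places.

Y = trial on which the fourth success occurs; negative binomial, r=4, p=0.233.
P(Y=22) = C(21,3) · p^4 · (1−p)^18
= 1330 · 0.0029473 · 0.0084395 = 0.0330820

0.03308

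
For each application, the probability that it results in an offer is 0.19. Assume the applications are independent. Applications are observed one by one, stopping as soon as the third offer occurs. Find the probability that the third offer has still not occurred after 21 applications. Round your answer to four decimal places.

0.2093

Needing more than 21 applications ⇔ fewer than 3 successes in the first 21. With X ~ Binomial(21, 0.19), P(Y > 21) = P(X ≤ 2).
  k=0: C(21,0)·0.19^0·0.81^21 = 0.011973
  k=1: C(21,1)·0.19^1·0.81^20 = 0.058976
  k=2: C(21,2)·0.19^2·0.81^19 = 0.138338
P(X ≤ 2) = 0.209286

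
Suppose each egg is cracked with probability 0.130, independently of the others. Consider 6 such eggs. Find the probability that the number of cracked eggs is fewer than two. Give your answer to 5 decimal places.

X ~ Binomial(6, 0.13); P(X ≤ 1) = Σ C(6,k) p^k (1−p)^(6−k) over k:
  k=0: C(6,0)·0.13^0·0.87^6 = 0.4336262
  k=1: C(6,1)·0.13^1·0.87^5 = 0.3887683
Total = 0.8223945

0.82239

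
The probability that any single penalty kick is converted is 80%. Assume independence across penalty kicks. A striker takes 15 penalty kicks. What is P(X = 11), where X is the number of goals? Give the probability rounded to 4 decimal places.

0.1876

X ~ Binomial(n=15, p=0.80).
P(X=11) = C(15,11) · p^11 · (1−p)^4
= 1365 · 0.085899 · 0.0016 = 0.187604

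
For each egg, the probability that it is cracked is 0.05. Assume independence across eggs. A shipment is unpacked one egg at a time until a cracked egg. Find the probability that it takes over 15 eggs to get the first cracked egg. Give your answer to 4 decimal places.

Y = number of eggs to the first success; geometric, p = 0.05.
P(Y > 15) = P(first 15 all fail) = (1−p)^15 = 0.463291

0.4633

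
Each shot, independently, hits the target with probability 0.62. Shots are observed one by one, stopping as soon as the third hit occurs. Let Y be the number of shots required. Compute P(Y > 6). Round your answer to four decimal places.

0.1527

Needing more than 6 shots ⇔ fewer than 3 successes in the first 6. With X ~ Binomial(6, 0.62), P(Y > 6) = P(X ≤ 2).
  k=0: C(6,0)·0.62^0·0.38^6 = 0.003011
  k=1: C(6,1)·0.62^1·0.38^5 = 0.029475
  k=2: C(6,2)·0.62^2·0.38^4 = 0.120229
P(X ≤ 2) = 0.152715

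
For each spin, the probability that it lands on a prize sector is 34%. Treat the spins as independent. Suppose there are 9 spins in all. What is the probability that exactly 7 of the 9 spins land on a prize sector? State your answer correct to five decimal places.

X ~ Binomial(n=9, p=0.34).
P(X=7) = C(9,7) · p^7 · (1−p)^2
= 36 · 0.00052523 · 0.4356 = 0.0082365

0.00824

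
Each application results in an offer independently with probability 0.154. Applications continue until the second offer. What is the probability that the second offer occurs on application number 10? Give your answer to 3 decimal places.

Y = trial on which the second success occurs; negative binomial, r=2, p=0.154.
P(Y=10) = C(9,1) · p^2 · (1−p)^8
= 9 · 0.023716 · 0.2624 = 0.05601

0.056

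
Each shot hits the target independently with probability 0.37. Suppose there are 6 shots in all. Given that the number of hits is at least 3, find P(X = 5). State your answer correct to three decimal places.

0.067

X ~ Binomial(6, 0.37). Want P(X=5 | X≥3) = P(X=5) / P(X≥3).
P(X=5) = C(6,5)·0.37^5·0.63^1 = 0.02621
P(X≥3) = 1 − 0.06252 − 0.22032 − 0.32349 = 0.39367
Ratio = 0.02621 / 0.39367 = 0.06658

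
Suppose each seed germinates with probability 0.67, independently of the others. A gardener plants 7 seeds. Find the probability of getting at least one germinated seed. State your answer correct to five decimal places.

0.99957

P(at least one) = 1 − P(none) = 1 − (1 − 0.67)^7
= 1 − 0.0004262 = 0.9995738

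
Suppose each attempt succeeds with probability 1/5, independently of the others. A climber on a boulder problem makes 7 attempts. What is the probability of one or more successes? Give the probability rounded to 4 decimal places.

P(at least one) = 1 − P(none) = 1 − (1 − 0.20)^7
= 1 − 0.209715 = 0.790285

0.7903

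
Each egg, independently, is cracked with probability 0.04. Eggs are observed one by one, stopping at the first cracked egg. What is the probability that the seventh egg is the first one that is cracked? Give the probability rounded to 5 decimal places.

Geometric (trials to first success), p = 0.04.
P(Y = 7) = (1−p)^6 · p = 0.78276 · 0.04 = 0.0313103

0.03131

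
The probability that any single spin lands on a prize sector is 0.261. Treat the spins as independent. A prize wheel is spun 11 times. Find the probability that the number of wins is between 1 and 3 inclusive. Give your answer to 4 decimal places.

X ~ Binomial(11, 0.261); P(1 ≤ X ≤ 3) = Σ C(11,k) p^k (1−p)^(11−k) over k:
  k=1: C(11,1)·0.261^1·0.739^10 = 0.139469
  k=2: C(11,2)·0.261^2·0.739^9 = 0.246288
  k=3: C(11,3)·0.261^3·0.739^8 = 0.260952
Total = 0.646709

0.6467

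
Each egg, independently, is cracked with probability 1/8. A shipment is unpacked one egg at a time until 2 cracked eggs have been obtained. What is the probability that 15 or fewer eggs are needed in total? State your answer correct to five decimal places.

Finishing within 15 eggs ⇔ at least 2 successes in the first 15. With X ~ Binomial(15, 0.125), P(Y ≤ 15) = 1 − P(X ≤ 1).
  k=0: C(15,0)·0.125^0·0.875^15 = 0.1349338
  k=1: C(15,1)·0.125^1·0.875^14 = 0.2891439
1 − 0.4240777 = 0.5759223

0.57592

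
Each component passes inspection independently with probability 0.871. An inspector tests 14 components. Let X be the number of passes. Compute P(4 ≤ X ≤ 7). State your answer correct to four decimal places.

X ~ Binomial(14, 0.871); P(4 ≤ X ≤ 7) = Σ C(14,k) p^k (1−p)^(14−k) over k:
  k=4: C(14,4)·0.871^4·0.129^10 = 0.000001
  k=5: C(14,5)·0.871^5·0.129^9 = 0.000010
  k=6: C(14,6)·0.871^6·0.129^8 = 0.000101
  k=7: C(14,7)·0.871^7·0.129^7 = 0.000776
Total = 0.000887

0.0009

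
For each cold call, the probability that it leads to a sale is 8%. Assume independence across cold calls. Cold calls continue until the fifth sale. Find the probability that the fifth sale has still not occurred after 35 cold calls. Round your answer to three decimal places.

0.856

Needing more than 35 cold calls ⇔ fewer than 5 successes in the first 35. With X ~ Binomial(35, 0.08), P(Y > 35) = P(X ≤ 4).
  k=0: C(35,0)·0.08^0·0.92^35 = 0.05402
  k=1: C(35,1)·0.08^1·0.92^34 = 0.16442
  k=2: C(35,2)·0.08^2·0.92^33 = 0.24305
  k=3: C(35,3)·0.08^3·0.92^32 = 0.23248
  k=4: C(35,4)·0.08^4·0.92^31 = 0.16173
P(X ≤ 4) = 0.85570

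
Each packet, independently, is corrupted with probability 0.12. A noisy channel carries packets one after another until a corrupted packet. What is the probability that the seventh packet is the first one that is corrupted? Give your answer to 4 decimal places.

Geometric (trials to first success), p = 0.12.
P(Y = 7) = (1−p)^6 · p = 0.4644 · 0.12 = 0.055728

0.0557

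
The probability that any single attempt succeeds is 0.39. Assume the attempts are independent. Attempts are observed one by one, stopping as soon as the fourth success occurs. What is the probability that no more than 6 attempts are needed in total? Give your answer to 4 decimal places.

Finishing within 6 attempts ⇔ at least 4 successes in the first 6. With X ~ Binomial(6, 0.39), P(Y ≤ 6) = 1 − P(X ≤ 3).
  k=0: C(6,0)·0.39^0·0.61^6 = 0.051520
  k=1: C(6,1)·0.39^1·0.61^5 = 0.197636
  k=2: C(6,2)·0.39^2·0.61^4 = 0.315893
  k=3: C(6,3)·0.39^3·0.61^3 = 0.269286
1 − 0.834334 = 0.165666

0.1657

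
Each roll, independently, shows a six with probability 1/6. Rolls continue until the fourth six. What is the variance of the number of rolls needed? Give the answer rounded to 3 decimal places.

Y = total rolls until the fourth success; negative binomial with r=4, p=0.166667.
Var(Y) = r(1−p)/p² = 4·0.833333 / 0.166667² = 120.00000

120.000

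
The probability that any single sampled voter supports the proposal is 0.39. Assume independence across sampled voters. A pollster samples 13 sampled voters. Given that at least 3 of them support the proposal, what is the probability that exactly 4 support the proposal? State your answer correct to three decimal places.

0.207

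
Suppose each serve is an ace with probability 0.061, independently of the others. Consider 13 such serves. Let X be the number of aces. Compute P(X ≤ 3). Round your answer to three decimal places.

X ~ Binomial(13, 0.061); P(X ≤ 3) = Σ C(13,k) p^k (1−p)^(13−k) over k:
  k=0: C(13,0)·0.061^0·0.939^13 = 0.44122
  k=1: C(13,1)·0.061^1·0.939^12 = 0.37261
  k=2: C(13,2)·0.061^2·0.939^11 = 0.14524
  k=3: C(13,3)·0.061^3·0.939^10 = 0.03459
Total = 0.99366

0.994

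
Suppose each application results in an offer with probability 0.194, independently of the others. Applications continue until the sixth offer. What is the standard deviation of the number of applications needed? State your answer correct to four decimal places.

11.3355

Y = total applications until the sixth success; negative binomial with r=6, p=0.194.
SD(Y) = √[r(1−p)/p²] = √(128.493995) = 11.335519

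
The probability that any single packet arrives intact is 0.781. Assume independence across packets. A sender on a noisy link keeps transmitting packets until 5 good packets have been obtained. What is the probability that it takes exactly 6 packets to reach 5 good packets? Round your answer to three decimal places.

0.318

Y = trial on which the fifth success occurs; negative binomial, r=5, p=0.781.
P(Y=6) = C(5,4) · p^5 · (1−p)^1
= 5 · 0.29057 · 0.219 = 0.31818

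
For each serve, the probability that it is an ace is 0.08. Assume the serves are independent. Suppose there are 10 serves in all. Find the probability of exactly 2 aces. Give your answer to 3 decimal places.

X ~ Binomial(n=10, p=0.08).
P(X=2) = C(10,2) · p^2 · (1−p)^8
= 45 · 0.0064 · 0.51322 = 0.14781

0.148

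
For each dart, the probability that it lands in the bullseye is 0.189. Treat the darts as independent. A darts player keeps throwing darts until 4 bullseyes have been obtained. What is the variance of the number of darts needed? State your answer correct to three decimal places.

90.815

Y = total darts until the fourth success; negative binomial with r=4, p=0.189.
Var(Y) = r(1−p)/p² = 4·0.811 / 0.189² = 90.81493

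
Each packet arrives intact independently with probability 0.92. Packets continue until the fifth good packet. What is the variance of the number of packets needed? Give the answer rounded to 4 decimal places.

0.4726

Y = total packets until the fifth success; negative binomial with r=5, p=0.92.
Var(Y) = r(1−p)/p² = 5·0.08 / 0.92² = 0.472590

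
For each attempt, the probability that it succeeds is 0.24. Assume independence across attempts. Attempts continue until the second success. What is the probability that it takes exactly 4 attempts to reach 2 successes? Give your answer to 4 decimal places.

0.0998

Y = trial on which the second success occurs; negative binomial, r=2, p=0.24.
P(Y=4) = C(3,1) · p^2 · (1−p)^2
= 3 · 0.0576 · 0.5776 = 0.099809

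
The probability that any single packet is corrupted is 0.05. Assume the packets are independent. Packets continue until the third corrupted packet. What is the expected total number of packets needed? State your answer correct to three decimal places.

Y = total packets until the third success; negative binomial with r=3, p=0.05.
E[Y] = r / p = 3 / 0.05 = 60.00000

60.000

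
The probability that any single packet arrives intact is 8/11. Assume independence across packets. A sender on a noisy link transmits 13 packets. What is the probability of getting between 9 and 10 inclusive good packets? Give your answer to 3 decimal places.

0.465

X ~ Binomial(13, 0.727273); P(9 ≤ X ≤ 10) = Σ C(13,k) p^k (1−p)^(13−k) over k:
  k=9: C(13,9)·0.727273^9·0.272727^4 = 0.22516
  k=10: C(13,10)·0.727273^10·0.272727^3 = 0.24017
Total = 0.46534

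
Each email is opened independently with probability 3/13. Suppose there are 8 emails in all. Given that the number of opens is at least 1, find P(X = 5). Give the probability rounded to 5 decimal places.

0.01901

X ~ Binomial(8, 0.230769). Want P(X=5 | X≥1) = P(X=5) / P(X≥1).
P(X=5) = C(8,5)·0.230769^5·0.769231^3 = 0.0166820
P(X≥1) = 1 − 0.1225895 = 0.8774105
Ratio = 0.0166820 / 0.8774105 = 0.0190127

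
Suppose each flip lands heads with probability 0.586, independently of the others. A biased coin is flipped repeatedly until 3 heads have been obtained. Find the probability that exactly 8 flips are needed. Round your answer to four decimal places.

0.0514

Y = trial on which the third success occurs; negative binomial, r=3, p=0.586.
P(Y=8) = C(7,2) · p^3 · (1−p)^5
= 21 · 0.20123 · 0.012162 = 0.051394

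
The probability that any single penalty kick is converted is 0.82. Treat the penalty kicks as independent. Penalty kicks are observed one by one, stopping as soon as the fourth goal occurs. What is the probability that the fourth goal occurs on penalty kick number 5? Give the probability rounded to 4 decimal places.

Y = trial on which the fourth success occurs; negative binomial, r=4, p=0.82.
P(Y=5) = C(4,3) · p^4 · (1−p)^1
= 4 · 0.45212 · 0.18 = 0.325528

0.3255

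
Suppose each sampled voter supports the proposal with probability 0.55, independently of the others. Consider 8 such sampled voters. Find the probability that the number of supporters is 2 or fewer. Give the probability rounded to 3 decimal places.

0.088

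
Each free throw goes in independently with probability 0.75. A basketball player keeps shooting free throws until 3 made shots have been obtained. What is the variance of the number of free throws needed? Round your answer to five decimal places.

1.33333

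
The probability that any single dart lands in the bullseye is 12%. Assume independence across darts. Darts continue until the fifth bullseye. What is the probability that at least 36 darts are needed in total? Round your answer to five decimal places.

Needing more than 35 darts ⇔ fewer than 5 successes in the first 35. With X ~ Binomial(35, 0.12), P(Y > 35) = P(X ≤ 4).
  k=0: C(35,0)·0.12^0·0.88^35 = 0.0113997
  k=1: C(35,1)·0.12^1·0.88^34 = 0.0544077
  k=2: C(35,2)·0.12^2·0.88^33 = 0.1261269
  k=3: C(35,3)·0.12^3·0.88^32 = 0.1891903
  k=4: C(35,4)·0.12^4·0.88^31 = 0.2063894
P(X ≤ 4) = 0.5875140

0.58751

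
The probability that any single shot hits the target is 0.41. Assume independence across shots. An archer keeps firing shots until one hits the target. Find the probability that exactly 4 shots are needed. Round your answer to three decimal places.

0.084

Geometric (trials to first success), p = 0.41.
P(Y = 4) = (1−p)^3 · p = 0.20538 · 0.41 = 0.08421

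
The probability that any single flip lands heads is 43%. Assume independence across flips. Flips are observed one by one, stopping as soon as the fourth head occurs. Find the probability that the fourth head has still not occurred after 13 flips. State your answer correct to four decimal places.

0.1193

Needing more than 13 flips ⇔ fewer than 4 successes in the first 13. With X ~ Binomial(13, 0.43), P(Y > 13) = P(X ≤ 3).
  k=0: C(13,0)·0.43^0·0.57^13 = 0.000670
  k=1: C(13,1)·0.43^1·0.57^12 = 0.006575
  k=2: C(13,2)·0.43^2·0.57^11 = 0.029762
  k=3: C(13,3)·0.43^3·0.57^10 = 0.082323
P(X ≤ 3) = 0.119330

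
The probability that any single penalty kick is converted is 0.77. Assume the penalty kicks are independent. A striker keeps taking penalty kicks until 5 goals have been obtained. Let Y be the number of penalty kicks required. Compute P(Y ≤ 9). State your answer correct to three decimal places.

0.965

Finishing within 9 penalty kicks ⇔ at least 5 successes in the first 9. With X ~ Binomial(9, 0.77), P(Y ≤ 9) = 1 − P(X ≤ 4).
  k=0: C(9,0)·0.77^0·0.23^9 = 0.00000
  k=1: C(9,1)·0.77^1·0.23^8 = 0.00005
  k=2: C(9,2)·0.77^2·0.23^7 = 0.00073
  k=3: C(9,3)·0.77^3·0.23^6 = 0.00568
  k=4: C(9,4)·0.77^4·0.23^5 = 0.02851
1 − 0.03497 = 0.96503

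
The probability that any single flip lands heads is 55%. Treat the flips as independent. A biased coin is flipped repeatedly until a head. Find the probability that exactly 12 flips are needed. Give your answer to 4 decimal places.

0.0001

Geometric (trials to first success), p = 0.55.
P(Y = 12) = (1−p)^11 · p = 0.00015323 · 0.55 = 0.000084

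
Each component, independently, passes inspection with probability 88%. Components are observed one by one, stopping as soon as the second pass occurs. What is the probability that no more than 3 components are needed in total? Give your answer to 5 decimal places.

0.96026

Finishing within 3 components ⇔ at least 2 successes in the first 3. With X ~ Binomial(3, 0.88), P(Y ≤ 3) = 1 − P(X ≤ 1).
  k=0: C(3,0)·0.88^0·0.12^3 = 0.0017280
  k=1: C(3,1)·0.88^1·0.12^2 = 0.0380160
1 − 0.0397440 = 0.9602560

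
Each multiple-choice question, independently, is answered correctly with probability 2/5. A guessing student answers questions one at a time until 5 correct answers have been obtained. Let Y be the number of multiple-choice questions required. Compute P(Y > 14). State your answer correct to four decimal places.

0.2793

Needing more than 14 multiple-choice questions ⇔ fewer than 5 successes in the first 14. With X ~ Binomial(14, 0.40), P(Y > 14) = P(X ≤ 4).
  k=0: C(14,0)·0.40^0·0.60^14 = 0.000784
  k=1: C(14,1)·0.40^1·0.60^13 = 0.007314
  k=2: C(14,2)·0.40^2·0.60^12 = 0.031694
  k=3: C(14,3)·0.40^3·0.60^11 = 0.084517
  k=4: C(14,4)·0.40^4·0.60^10 = 0.154948
P(X ≤ 4) = 0.279257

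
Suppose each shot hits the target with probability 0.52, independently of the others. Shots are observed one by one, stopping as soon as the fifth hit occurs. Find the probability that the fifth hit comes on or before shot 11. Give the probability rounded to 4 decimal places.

Finishing within 11 shots ⇔ at least 5 successes in the first 11. With X ~ Binomial(11, 0.52), P(Y ≤ 11) = 1 − P(X ≤ 4).
  k=0: C(11,0)·0.52^0·0.48^11 = 0.000312
  k=1: C(11,1)·0.52^1·0.48^10 = 0.003714
  k=2: C(11,2)·0.52^2·0.48^9 = 0.020116
  k=3: C(11,3)·0.52^3·0.48^8 = 0.065377
  k=4: C(11,4)·0.52^4·0.48^7 = 0.141650
1 − 0.231168 = 0.768832

0.7688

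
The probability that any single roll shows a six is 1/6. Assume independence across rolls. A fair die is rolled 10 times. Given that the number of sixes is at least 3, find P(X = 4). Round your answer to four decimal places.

0.2414

X ~ Binomial(10, 0.166667). Want P(X=4 | X≥3) = P(X=4) / P(X≥3).
P(X=4) = C(10,4)·0.166667^4·0.833333^6 = 0.054266
P(X≥3) = 1 − 0.161506 − 0.323011 − 0.290710 = 0.224773
Ratio = 0.054266 / 0.224773 = 0.241425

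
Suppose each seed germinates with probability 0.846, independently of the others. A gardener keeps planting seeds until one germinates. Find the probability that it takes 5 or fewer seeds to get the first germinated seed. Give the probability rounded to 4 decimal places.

Y = number of seeds to the first success; geometric, p = 0.846.
P(Y ≤ 5) = 1 − (1−p)^5 = 1 − 0.000087 = 0.999913

0.9999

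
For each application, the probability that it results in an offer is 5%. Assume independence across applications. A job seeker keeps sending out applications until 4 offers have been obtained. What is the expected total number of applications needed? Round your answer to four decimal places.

80.0000

Y = total applications until the fourth success; negative binomial with r=4, p=0.05.
E[Y] = r / p = 4 / 0.05 = 80.000000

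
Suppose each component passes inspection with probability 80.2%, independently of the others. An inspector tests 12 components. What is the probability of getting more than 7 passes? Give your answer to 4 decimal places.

0.9301

X ~ Binomial(12, 0.802); P(X ≥ 8) = Σ C(12,k) p^k (1−p)^(12−k) over k:
  k=8: C(12,8)·0.802^8·0.198^4 = 0.130215
  k=9: C(12,9)·0.802^9·0.198^3 = 0.234416
  k=10: C(12,10)·0.802^10·0.198^2 = 0.284851
  k=11: C(12,11)·0.802^11·0.198^1 = 0.209780
  k=12: C(12,12)·0.802^12·0.198^0 = 0.070810
Total = 0.930072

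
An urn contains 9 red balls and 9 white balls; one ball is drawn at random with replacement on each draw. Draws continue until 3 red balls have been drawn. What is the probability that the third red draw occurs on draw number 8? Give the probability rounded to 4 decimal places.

Y = trial on which the third success occurs; negative binomial, r=3, p=0.50.
P(Y=8) = C(7,2) · p^3 · (1−p)^5
= 21 · 0.125 · 0.03125 = 0.082031

0.0820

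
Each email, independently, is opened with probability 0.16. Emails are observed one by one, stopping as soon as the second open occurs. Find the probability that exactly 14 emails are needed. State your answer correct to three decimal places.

Y = trial on which the second success occurs; negative binomial, r=2, p=0.16.
P(Y=14) = C(13,1) · p^2 · (1−p)^12
= 13 · 0.0256 · 0.12341 = 0.04107

0.041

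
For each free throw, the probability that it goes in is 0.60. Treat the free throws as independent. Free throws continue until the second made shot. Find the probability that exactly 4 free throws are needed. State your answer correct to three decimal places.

Y = trial on which the second success occurs; negative binomial, r=2, p=0.60.
P(Y=4) = C(3,1) · p^2 · (1−p)^2
= 3 · 0.36 · 0.16 = 0.17280

0.173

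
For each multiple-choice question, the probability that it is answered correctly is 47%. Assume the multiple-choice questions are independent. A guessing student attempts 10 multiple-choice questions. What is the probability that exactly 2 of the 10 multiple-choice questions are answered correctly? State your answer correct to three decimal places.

X ~ Binomial(n=10, p=0.47).
P(X=2) = C(10,2) · p^2 · (1−p)^8
= 45 · 0.2209 · 0.006226 = 0.06189

0.062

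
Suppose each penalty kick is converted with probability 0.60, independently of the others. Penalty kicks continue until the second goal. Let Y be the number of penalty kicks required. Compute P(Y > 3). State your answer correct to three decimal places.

0.352

Needing more than 3 penalty kicks ⇔ fewer than 2 successes in the first 3. With X ~ Binomial(3, 0.60), P(Y > 3) = P(X ≤ 1).
  k=0: C(3,0)·0.60^0·0.40^3 = 0.06400
  k=1: C(3,1)·0.60^1·0.40^2 = 0.28800
P(X ≤ 1) = 0.35200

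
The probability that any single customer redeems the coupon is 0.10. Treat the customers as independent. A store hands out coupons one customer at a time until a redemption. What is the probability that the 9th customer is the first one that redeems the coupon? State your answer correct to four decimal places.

0.0430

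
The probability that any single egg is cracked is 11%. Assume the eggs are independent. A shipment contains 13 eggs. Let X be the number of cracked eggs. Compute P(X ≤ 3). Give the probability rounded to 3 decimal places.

X ~ Binomial(13, 0.11); P(X ≤ 3) = Σ C(13,k) p^k (1−p)^(13−k) over k:
  k=0: C(13,0)·0.11^0·0.89^13 = 0.21982
  k=1: C(13,1)·0.11^1·0.89^12 = 0.35320
  k=2: C(13,2)·0.11^2·0.89^11 = 0.26192
  k=3: C(13,3)·0.11^3·0.89^10 = 0.11870
Total = 0.95364

0.954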